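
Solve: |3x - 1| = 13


An absolute value equation |expr| = 13 gives two cases:
Case 1: 3x - 1 = 13
  3x = 14, so x = 14/3
Case 2: 3x - 1 = -13
  3x = -12, so x = -4

x = -4, x = 14/3


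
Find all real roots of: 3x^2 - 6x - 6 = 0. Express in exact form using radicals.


Using the quadratic formula: x = (-b ± sqrt(b^2 - 4ac)) / (2a)
Here a = 3, b = -6, c = -6
Discriminant = b^2 - 4ac = (-6)^2 - 4(3)(-6) = 36 + 72 = 108
Since discriminant = 108 > 0, there are two real roots.
x = (6 ± 6*sqrt(3)) / 6
Simplifying: x = 1 ± sqrt(3)
Numerically: x ≈ 2.7321 or x ≈ -0.7321

x = 1 + sqrt(3) or x = 1 - sqrt(3)


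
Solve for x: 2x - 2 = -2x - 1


Starting with: 2x - 2 = -2x - 1
Move all x terms to left: (2 + 2)x = -1 + 2
Simplify: 4x = 1
Divide both sides by 4: x = 1/4

x = 1/4


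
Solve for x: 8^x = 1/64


Express both sides with the same base.
1/64 = 8^(-2)
Since the bases match: x = -2

x = -2


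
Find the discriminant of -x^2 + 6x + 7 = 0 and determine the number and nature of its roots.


For ax^2 + bx + c = 0, discriminant D = b^2 - 4ac
Here a = -1, b = 6, c = 7
D = (6)^2 - 4(-1)(7) = 36 + 28 = 64

D = 64 > 0 and is a perfect square (sqrt = 8)
The equation has 2 distinct real rational roots.

Discriminant = 64, 2 distinct real rational roots


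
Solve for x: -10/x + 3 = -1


Subtract 3 from both sides: -10/x = -4
Multiply both sides by x: -10 = -4 * x
Divide by -4: x = 5/2

x = 5/2


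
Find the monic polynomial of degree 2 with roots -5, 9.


A monic polynomial with roots -5, 9 is:
p(x) = (x + 5)(x - 9)
After multiplying by (x + 5): x + 5
After multiplying by (x - 9): x^2 - 4x - 45

x^2 - 4x - 45


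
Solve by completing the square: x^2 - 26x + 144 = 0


Start: x^2 - 26x + 144 = 0
Move constant: x^2 - 26x = -144
Half of -26 is -13, squared is 169
Add 169 to both sides: x^2 - 26x + 169 = 25
(x - 13)^2 = 25
x - 13 = ±5
x = 13 + 5 = 18 or x = 13 - 5 = 8

x = 8, x = 18


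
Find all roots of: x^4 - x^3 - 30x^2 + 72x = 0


The constant term is 0, so x = 0 is a root. Factor out x:
  x^3 - x^2 - 30x + 72 = 0
Let p(x) = x^3 - x^2 - 30x + 72. By the rational root theorem (leading coefficient 1), any rational root is an integer divisor of 72: try ±1, ±2, ... in turn.
Test x = 1: value = 42 ≠ 0.
Test x = -1: value = 100 ≠ 0.
Test x = 2: value = 16 ≠ 0.
Test x = -2: value = 120 ≠ 0.
Test x = 3: value = 0 ✓, so (x - 3) is a factor.
Synthetic division by (x - 3): bring down 1; 1(3) - 1 = 2; 2(3) - 30 = -24; (-24)(3) + 72 = 0 → quotient x^2 + 2x - 24, remainder 0.
Solve the quadratic x^2 + 2x - 24 = 0: discriminant = 2^2 - 4(1)(-24) = 4 + 96 = 100.
sqrt(100) = 10, so x = (-2 ± 10)/2: x = 4 or x = -6.
Collecting all roots found:

x = -6, x = 0, x = 3, x = 4


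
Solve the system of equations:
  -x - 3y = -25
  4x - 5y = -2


Using Cramer's rule:
Determinant D = (-1)(-5) - (4)(-3) = 5 + 12 = 17
Dx = (-25)(-5) - (-2)(-3) = 125 - 6 = 119
Dy = (-1)(-2) - (4)(-25) = 2 + 100 = 102
x = Dx/D = 119/17 = 7
y = Dy/D = 102/17 = 6

x = 7, y = 6


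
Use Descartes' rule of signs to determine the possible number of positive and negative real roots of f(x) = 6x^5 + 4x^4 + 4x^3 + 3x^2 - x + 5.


Descartes' rule of signs:

For positive roots, count sign changes in f(x) = 6x^5 + 4x^4 + 4x^3 + 3x^2 - x + 5:
Signs of coefficients: +, +, +, +, -, +
Number of sign changes: 2
Possible positive real roots: 2, 0

For negative roots, examine f(-x) = -6x^5 + 4x^4 - 4x^3 + 3x^2 + x + 5:
Signs of coefficients: -, +, -, +, +, +
Number of sign changes: 3
Possible negative real roots: 3, 1

Positive roots: 2 or 0; Negative roots: 3 or 1


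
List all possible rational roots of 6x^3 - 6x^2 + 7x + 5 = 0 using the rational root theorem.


Rational root theorem: possible roots are ±p/q where:
  p divides the constant term (5): p ∈ {1, 5}
  q divides the leading coefficient (6): q ∈ {1, 2, 3, 6}

All possible rational roots: -5, -5/2, -5/3, -1, -5/6, -1/2, -1/3, -1/6, 1/6, 1/3, 1/2, 5/6, 1, 5/3, 5/2, 5

-5, -5/2, -5/3, -1, -5/6, -1/2, -1/3, -1/6, 1/6, 1/3, 1/2, 5/6, 1, 5/3, 5/2, 5


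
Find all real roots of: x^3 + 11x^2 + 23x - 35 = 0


Let p(x) = x^3 + 11x^2 + 23x - 35. By the rational root theorem (leading coefficient 1), any rational root is an integer divisor of 35: try ±1, ±2, ... in turn.
Test x = 1: value = 0 ✓, so (x - 1) is a factor.
Synthetic division by (x - 1): bring down 1; 1(1) + 11 = 12; 12(1) + 23 = 35; 35(1) - 35 = 0 → quotient x^2 + 12x + 35, remainder 0.
Solve the quadratic x^2 + 12x + 35 = 0: discriminant = 12^2 - 4(1)(35) = 144 - 140 = 4.
sqrt(4) = 2, so x = (-12 ± 2)/2: x = -5 or x = -7.

x = -7, x = -5, x = 1


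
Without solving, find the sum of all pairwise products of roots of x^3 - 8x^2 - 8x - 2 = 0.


By Vieta's formulas for x^3 + bx^2 + cx + d = 0:
  r1 + r2 + r3 = -b/a = 8
  r1*r2 + r1*r3 + r2*r3 = c/a = -8
  r1*r2*r3 = -d/a = 2


Sum of pairwise products = -8


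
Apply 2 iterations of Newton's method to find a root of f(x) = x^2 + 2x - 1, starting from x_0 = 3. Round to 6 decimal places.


Newton's method: x_(n+1) = x_n - f(x_n)/f'(x_n)
f(x) = x^2 + 2x - 1
f'(x) = 2x + 2

Iteration 1:
  f(3.000000) = 14.000000
  f'(3.000000) = 8.000000
  x_1 = 3.000000 - (14.000000)/(8.000000) = 1.250000

Iteration 2:
  f(1.250000) = 3.062500
  f'(1.250000) = 4.500000
  x_2 = 1.250000 - (3.062500)/(4.500000) = 0.569444

x_2 = 0.569444


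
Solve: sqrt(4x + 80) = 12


Square both sides: 4x + 80 = 12^2 = 144
4x = 144 - 80 = 64
x = 16
Check: sqrt(4*16 + 80) = sqrt(144) = 12 ✓

x = 16


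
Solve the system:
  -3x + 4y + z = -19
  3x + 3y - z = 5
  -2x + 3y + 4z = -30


Using Cramer's rule. Expand each determinant along the first row.
D  = (-3)*[3*4 - (-1)*3] - 4*[3*4 - (-1)*(-2)] + 1*[3*3 - 3*(-2)]
  = (-3)*(15) - 4*(10) + 1*(15) = -70
Dx = (-19)*[3*4 - (-1)*3] - 4*[5*4 - (-1)*(-30)] + 1*[5*3 - 3*(-30)]
  = (-19)*(15) - 4*(-10) + 1*(105) = -140
Dy = (-3)*[5*4 - (-1)*(-30)] - (-19)*[3*4 - (-1)*(-2)] + 1*[3*(-30) - 5*(-2)]
  = (-3)*(-10) - (-19)*(10) + 1*(-80) = 140
Dz = (-3)*[3*(-30) - 5*3] - 4*[3*(-30) - 5*(-2)] + (-19)*[3*3 - 3*(-2)]
  = (-3)*(-105) - 4*(-80) + (-19)*(15) = 350
x = Dx/D = -140/-70 = 2, y = Dy/D = 140/-70 = -2, z = Dz/D = 350/-70 = -5
Check eq1: (-3)(2) + (4)(-2) + (1)(-5) = -19 = -19 ✓
Check eq2: (3)(2) + (3)(-2) + (-1)(-5) = 5 = 5 ✓
Check eq3: (-2)(2) + (3)(-2) + (4)(-5) = -30 = -30 ✓

x = 2, y = -2, z = -5


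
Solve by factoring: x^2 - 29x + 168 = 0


We need two numbers that multiply to 168 and add to -29.
Those numbers are -8 and -21 (since (-8) * (-21) = 168 and (-8) + (-21) = -29).
So x^2 - 29x + 168 = (x - 8)(x - 21) = 0
Setting each factor to zero: x = 8 or x = 21

x = 8, x = 21


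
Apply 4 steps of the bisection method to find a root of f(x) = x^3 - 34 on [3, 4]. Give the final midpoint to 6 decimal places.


f(x) = x^3 - 34
f(3) = -7 < 0
f(4) = 30 > 0

Step 1: midpoint = (3.000000 + 4.000000)/2 = 3.500000
  f(3.500000) = 8.875000
  f(mid) > 0, so root is in [3.000000, 3.500000]

Step 2: midpoint = (3.000000 + 3.500000)/2 = 3.250000
  f(3.250000) = 0.328125
  f(mid) > 0, so root is in [3.000000, 3.250000]

Step 3: midpoint = (3.000000 + 3.250000)/2 = 3.125000
  f(3.125000) = -3.482422
  f(mid) < 0, so root is in [3.125000, 3.250000]

Step 4: midpoint = (3.125000 + 3.250000)/2 = 3.187500
  f(3.187500) = -1.614502
  f(mid) < 0, so root is in [3.187500, 3.250000]

midpoint = 3.187500


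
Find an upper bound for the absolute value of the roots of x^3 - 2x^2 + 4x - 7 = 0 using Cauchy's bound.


Cauchy's bound: all roots r satisfy |r| <= 1 + max(|a_i/a_n|) for i = 0,...,n-1
where a_n is the leading coefficient.

Coefficients: [1, -2, 4, -7]
Leading coefficient a_n = 1
Ratios |a_i/a_n|: 2, 4, 7
Maximum ratio: 7
Cauchy's bound: |r| <= 1 + 7 = 8

Upper bound = 8


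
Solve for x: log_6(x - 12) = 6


Convert to exponential form: x - 12 = 6^6 = 46656
x = 46656 + 12 = 46668
Check: log_6(46668 - 12) = log_6(46656) = log_6(46656) = 6 ✓

x = 46668


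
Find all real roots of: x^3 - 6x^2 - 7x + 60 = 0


Let p(x) = x^3 - 6x^2 - 7x + 60. By the rational root theorem (leading coefficient 1), any rational root is an integer divisor of 60: try ±1, ±2, ... in turn.
Test x = 1: value = 48 ≠ 0.
Test x = -1: value = 60 ≠ 0.
Test x = 2: value = 30 ≠ 0.
Test x = -2: value = 42 ≠ 0.
Test x = 3: value = 12 ≠ 0.
Test x = -3: value = 0 ✓, so (x + 3) is a factor.
Synthetic division by (x + 3): bring down 1; 1(-3) - 6 = -9; (-9)(-3) - 7 = 20; 20(-3) + 60 = 0 → quotient x^2 - 9x + 20, remainder 0.
Solve the quadratic x^2 - 9x + 20 = 0: discriminant = (-9)^2 - 4(1)(20) = 81 - 80 = 1.
sqrt(1) = 1, so x = (9 ± 1)/2: x = 5 or x = 4.

x = -3, x = 4, x = 5


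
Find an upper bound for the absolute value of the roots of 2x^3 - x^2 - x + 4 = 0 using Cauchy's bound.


Cauchy's bound: all roots r satisfy |r| <= 1 + max(|a_i/a_n|) for i = 0,...,n-1
where a_n is the leading coefficient.

Coefficients: [2, -1, -1, 4]
Leading coefficient a_n = 2
Ratios |a_i/a_n|: 1/2, 1/2, 2
Maximum ratio: 2
Cauchy's bound: |r| <= 1 + 2 = 3

Upper bound = 3


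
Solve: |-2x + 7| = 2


An absolute value equation |expr| = 2 gives two cases:
Case 1: -2x + 7 = 2
  -2x = -5, so x = 5/2
Case 2: -2x + 7 = -2
  -2x = -9, so x = 9/2

x = 5/2, x = 9/2


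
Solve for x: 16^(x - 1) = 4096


Express both sides with the same base.
4096 = 16^3
Since the bases match, equate exponents: x - 1 = 3
So x = 3 - (-1) = 4

x = 4


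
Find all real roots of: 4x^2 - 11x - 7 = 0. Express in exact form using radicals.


Using the quadratic formula: x = (-b ± sqrt(b^2 - 4ac)) / (2a)
Here a = 4, b = -11, c = -7
Discriminant = b^2 - 4ac = (-11)^2 - 4(4)(-7) = 121 + 112 = 233
Since discriminant = 233 > 0, there are two real roots.
x = (11 ± sqrt(233)) / 8
Numerically: x ≈ 3.2830 or x ≈ -0.5330

x = (11 + sqrt(233)) / 8 or x = (11 - sqrt(233)) / 8


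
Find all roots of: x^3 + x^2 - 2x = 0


The constant term is 0, so x = 0 is a root. Factor out x:
  x^2 + x - 2 = 0
Solve the quadratic x^2 + x - 2 = 0: discriminant = 1^2 - 4(1)(-2) = 1 + 8 = 9.
sqrt(9) = 3, so x = (-1 ± 3)/2: x = 1 or x = -2.
Collecting all roots found:

x = -2, x = 0, x = 1


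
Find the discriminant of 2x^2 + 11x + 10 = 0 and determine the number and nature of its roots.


For ax^2 + bx + c = 0, discriminant D = b^2 - 4ac
Here a = 2, b = 11, c = 10
D = (11)^2 - 4(2)(10) = 121 - 80 = 41

D = 41 > 0 but not a perfect square
The equation has 2 distinct real irrational roots.

Discriminant = 41, 2 distinct real irrational roots


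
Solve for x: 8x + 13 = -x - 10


Starting with: 8x + 13 = -x - 10
Move all x terms to left: (8 + 1)x = -10 - 13
Simplify: 9x = -23
Divide both sides by 9: x = -23/9

x = -23/9


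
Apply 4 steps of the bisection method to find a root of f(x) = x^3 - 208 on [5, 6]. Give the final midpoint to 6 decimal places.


f(x) = x^3 - 208
f(5) = -83 < 0
f(6) = 8 > 0

Step 1: midpoint = (5.000000 + 6.000000)/2 = 5.500000
  f(5.500000) = -41.625000
  f(mid) < 0, so root is in [5.500000, 6.000000]

Step 2: midpoint = (5.500000 + 6.000000)/2 = 5.750000
  f(5.750000) = -17.890625
  f(mid) < 0, so root is in [5.750000, 6.000000]

Step 3: midpoint = (5.750000 + 6.000000)/2 = 5.875000
  f(5.875000) = -5.220703
  f(mid) < 0, so root is in [5.875000, 6.000000]

Step 4: midpoint = (5.875000 + 6.000000)/2 = 5.937500
  f(5.937500) = 1.320068
  f(mid) > 0, so root is in [5.875000, 5.937500]

midpoint = 5.937500


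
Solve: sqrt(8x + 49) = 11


Square both sides: 8x + 49 = 11^2 = 121
8x = 121 - 49 = 72
x = 9
Check: sqrt(8*9 + 49) = sqrt(121) = 11 ✓

x = 9


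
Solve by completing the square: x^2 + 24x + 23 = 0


Start: x^2 + 24x + 23 = 0
Move constant: x^2 + 24x = -23
Half of 24 is 12, squared is 144
Add 144 to both sides: x^2 + 24x + 144 = 121
(x + 12)^2 = 121
x + 12 = ±11
x = -12 + 11 = -1 or x = -12 - 11 = -23

x = -23, x = -1


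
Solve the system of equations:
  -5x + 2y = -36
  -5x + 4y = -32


Using Cramer's rule:
Determinant D = (-5)(4) - (-5)(2) = -20 + 10 = -10
Dx = (-36)(4) - (-32)(2) = -144 + 64 = -80
Dy = (-5)(-32) - (-5)(-36) = 160 - 180 = -20
x = Dx/D = -80/-10 = 8
y = Dy/D = -20/-10 = 2

x = 8, y = 2


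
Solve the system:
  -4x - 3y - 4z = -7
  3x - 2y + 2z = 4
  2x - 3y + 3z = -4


Using Cramer's rule. Expand each determinant along the first row.
D  = (-4)*[(-2)*3 - 2*(-3)] - (-3)*[3*3 - 2*2] + (-4)*[3*(-3) - (-2)*2]
  = (-4)*(0) - (-3)*(5) + (-4)*(-5) = 35
Dx = (-7)*[(-2)*3 - 2*(-3)] - (-3)*[4*3 - 2*(-4)] + (-4)*[4*(-3) - (-2)*(-4)]
  = (-7)*(0) - (-3)*(20) + (-4)*(-20) = 140
Dy = (-4)*[4*3 - 2*(-4)] - (-7)*[3*3 - 2*2] + (-4)*[3*(-4) - 4*2]
  = (-4)*(20) - (-7)*(5) + (-4)*(-20) = 35
Dz = (-4)*[(-2)*(-4) - 4*(-3)] - (-3)*[3*(-4) - 4*2] + (-7)*[3*(-3) - (-2)*2]
  = (-4)*(20) - (-3)*(-20) + (-7)*(-5) = -105
x = Dx/D = 140/35 = 4, y = Dy/D = 35/35 = 1, z = Dz/D = -105/35 = -3
Check eq1: (-4)(4) + (-3)(1) + (-4)(-3) = -7 = -7 ✓
Check eq2: (3)(4) + (-2)(1) + (2)(-3) = 4 = 4 ✓
Check eq3: (2)(4) + (-3)(1) + (3)(-3) = -4 = -4 ✓

x = 4, y = 1, z = -3


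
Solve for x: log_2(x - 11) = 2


Convert to exponential form: x - 11 = 2^2 = 4
x = 4 + 11 = 15
Check: log_2(15 - 11) = log_2(4) = log_2(4) = 2 ✓

x = 15


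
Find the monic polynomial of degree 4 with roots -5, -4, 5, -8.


A monic polynomial with roots -5, -4, 5, -8 is:
p(x) = (x + 5)(x + 4)(x - 5)(x + 8)
After multiplying by (x + 5): x + 5
After multiplying by (x + 4): x^2 + 9x + 20
After multiplying by (x - 5): x^3 + 4x^2 - 25x - 100
After multiplying by (x + 8): x^4 + 12x^3 + 7x^2 - 300x - 800

x^4 + 12x^3 + 7x^2 - 300x - 800


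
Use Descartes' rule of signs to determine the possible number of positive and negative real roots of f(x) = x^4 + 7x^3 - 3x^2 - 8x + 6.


Descartes' rule of signs:

For positive roots, count sign changes in f(x) = x^4 + 7x^3 - 3x^2 - 8x + 6:
Signs of coefficients: +, +, -, -, +
Number of sign changes: 2
Possible positive real roots: 2, 0

For negative roots, examine f(-x) = x^4 - 7x^3 - 3x^2 + 8x + 6:
Signs of coefficients: +, -, -, +, +
Number of sign changes: 2
Possible negative real roots: 2, 0

Positive roots: 2 or 0; Negative roots: 2 or 0


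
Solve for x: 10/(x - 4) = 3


Multiply both sides by (x - 4): 10 = 3(x - 4)
Distribute: 10 = 3x - 12
3x = 10 + 12 = 22
x = 22/3

x = 22/3


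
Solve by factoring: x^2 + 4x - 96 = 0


We need two numbers that multiply to -96 and add to 4.
Those numbers are -8 and 12 (since (-8) * 12 = -96 and (-8) + 12 = 4).
So x^2 + 4x - 96 = (x - 8)(x + 12) = 0
Setting each factor to zero: x = 8 or x = -12

x = -12, x = 8


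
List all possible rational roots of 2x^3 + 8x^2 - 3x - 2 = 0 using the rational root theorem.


Rational root theorem: possible roots are ±p/q where:
  p divides the constant term (-2): p ∈ {1, 2}
  q divides the leading coefficient (2): q ∈ {1, 2}

All possible rational roots: -2, -1, -1/2, 1/2, 1, 2

-2, -1, -1/2, 1/2, 1, 2


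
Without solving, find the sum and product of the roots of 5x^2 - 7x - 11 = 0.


By Vieta's formulas for ax^2 + bx + c = 0:
  Sum of roots = -b/a
  Product of roots = c/a

Here a = 5, b = -7, c = -11
Sum = -(-7)/5 = 7/5
Product = -11/5 = -11/5

Sum = 7/5, Product = -11/5


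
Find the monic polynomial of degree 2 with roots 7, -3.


A monic polynomial with roots 7, -3 is:
p(x) = (x - 7)(x + 3)
After multiplying by (x - 7): x - 7
After multiplying by (x + 3): x^2 - 4x - 21

x^2 - 4x - 21


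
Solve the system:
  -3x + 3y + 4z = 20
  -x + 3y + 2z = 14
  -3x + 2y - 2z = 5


Using Cramer's rule. Expand each determinant along the first row.
D  = (-3)*[3*(-2) - 2*2] - 3*[(-1)*(-2) - 2*(-3)] + 4*[(-1)*2 - 3*(-3)]
  = (-3)*(-10) - 3*(8) + 4*(7) = 34
Dx = 20*[3*(-2) - 2*2] - 3*[14*(-2) - 2*5] + 4*[14*2 - 3*5]
  = 20*(-10) - 3*(-38) + 4*(13) = -34
Dy = (-3)*[14*(-2) - 2*5] - 20*[(-1)*(-2) - 2*(-3)] + 4*[(-1)*5 - 14*(-3)]
  = (-3)*(-38) - 20*(8) + 4*(37) = 102
Dz = (-3)*[3*5 - 14*2] - 3*[(-1)*5 - 14*(-3)] + 20*[(-1)*2 - 3*(-3)]
  = (-3)*(-13) - 3*(37) + 20*(7) = 68
x = Dx/D = -34/34 = -1, y = Dy/D = 102/34 = 3, z = Dz/D = 68/34 = 2
Check eq1: (-3)(-1) + (3)(3) + (4)(2) = 20 = 20 ✓
Check eq2: (-1)(-1) + (3)(3) + (2)(2) = 14 = 14 ✓
Check eq3: (-3)(-1) + (2)(3) + (-2)(2) = 5 = 5 ✓

x = -1, y = 3, z = 2


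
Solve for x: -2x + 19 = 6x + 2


Starting with: -2x + 19 = 6x + 2
Move all x terms to left: (-2 - 6)x = 2 - 19
Simplify: -8x = -17
Divide both sides by -8: x = 17/8

x = 17/8


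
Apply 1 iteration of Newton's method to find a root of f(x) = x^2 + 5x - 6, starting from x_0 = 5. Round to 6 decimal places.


Newton's method: x_(n+1) = x_n - f(x_n)/f'(x_n)
f(x) = x^2 + 5x - 6
f'(x) = 2x + 5

Iteration 1:
  f(5.000000) = 44.000000
  f'(5.000000) = 15.000000
  x_1 = 5.000000 - (44.000000)/(15.000000) = 2.066667

x_1 = 2.066667


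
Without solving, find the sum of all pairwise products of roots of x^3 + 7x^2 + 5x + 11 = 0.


By Vieta's formulas for x^3 + bx^2 + cx + d = 0:
  r1 + r2 + r3 = -b/a = -7
  r1*r2 + r1*r3 + r2*r3 = c/a = 5
  r1*r2*r3 = -d/a = -11


Sum of pairwise products = 5


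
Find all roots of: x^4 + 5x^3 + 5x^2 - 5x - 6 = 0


Let p(x) = x^4 + 5x^3 + 5x^2 - 5x - 6. By the rational root theorem (leading coefficient 1), any rational root is an integer divisor of 6: try ±1, ±2, ... in turn.
Test x = 1: value = 0 ✓, so (x - 1) is a factor.
Synthetic division by (x - 1): bring down 1; 1(1) + 5 = 6; 6(1) + 5 = 11; 11(1) - 5 = 6; 6(1) - 6 = 0 → quotient x^3 + 6x^2 + 11x + 6, remainder 0.
Continue with the quotient x^3 + 6x^2 + 11x + 6 (candidates must divide 6; re-test x = 1 first in case it repeats).
Test x = 1: value = 24 ≠ 0.
Test x = -1: value = 0 ✓, so (x + 1) is a factor.
Synthetic division by (x + 1): bring down 1; 1(-1) + 6 = 5; 5(-1) + 11 = 6; 6(-1) + 6 = 0 → quotient x^2 + 5x + 6, remainder 0.
Solve the quadratic x^2 + 5x + 6 = 0: discriminant = 5^2 - 4(1)(6) = 25 - 24 = 1.
sqrt(1) = 1, so x = (-5 ± 1)/2: x = -2 or x = -3.
Collecting all roots found:

x = -3, x = -2, x = -1, x = 1


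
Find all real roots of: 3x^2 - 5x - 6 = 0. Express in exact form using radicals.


Using the quadratic formula: x = (-b ± sqrt(b^2 - 4ac)) / (2a)
Here a = 3, b = -5, c = -6
Discriminant = b^2 - 4ac = (-5)^2 - 4(3)(-6) = 25 + 72 = 97
Since discriminant = 97 > 0, there are two real roots.
x = (5 ± sqrt(97)) / 6
Numerically: x ≈ 2.4748 or x ≈ -0.8081

x = (5 + sqrt(97)) / 6 or x = (5 - sqrt(97)) / 6


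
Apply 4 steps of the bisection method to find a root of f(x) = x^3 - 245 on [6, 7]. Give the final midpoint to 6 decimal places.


f(x) = x^3 - 245
f(6) = -29 < 0
f(7) = 98 > 0

Step 1: midpoint = (6.000000 + 7.000000)/2 = 6.500000
  f(6.500000) = 29.625000
  f(mid) > 0, so root is in [6.000000, 6.500000]

Step 2: midpoint = (6.000000 + 6.500000)/2 = 6.250000
  f(6.250000) = -0.859375
  f(mid) < 0, so root is in [6.250000, 6.500000]

Step 3: midpoint = (6.250000 + 6.500000)/2 = 6.375000
  f(6.375000) = 14.083984
  f(mid) > 0, so root is in [6.250000, 6.375000]

Step 4: midpoint = (6.250000 + 6.375000)/2 = 6.312500
  f(6.312500) = 6.538330
  f(mid) > 0, so root is in [6.250000, 6.312500]

midpoint = 6.312500


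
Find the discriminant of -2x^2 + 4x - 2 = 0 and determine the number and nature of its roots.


For ax^2 + bx + c = 0, discriminant D = b^2 - 4ac
Here a = -2, b = 4, c = -2
D = (4)^2 - 4(-2)(-2) = 16 - 16 = 0

D = 0
The equation has exactly 1 real root (a repeated/double root).

Discriminant = 0, 1 repeated real root


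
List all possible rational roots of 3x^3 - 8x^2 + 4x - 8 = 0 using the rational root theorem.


Rational root theorem: possible roots are ±p/q where:
  p divides the constant term (-8): p ∈ {1, 2, 4, 8}
  q divides the leading coefficient (3): q ∈ {1, 3}

All possible rational roots: -8, -4, -8/3, -2, -4/3, -1, -2/3, -1/3, 1/3, 2/3, 1, 4/3, 2, 8/3, 4, 8

-8, -4, -8/3, -2, -4/3, -1, -2/3, -1/3, 1/3, 2/3, 1, 4/3, 2, 8/3, 4, 8


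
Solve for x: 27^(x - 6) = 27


Express both sides with the same base.
27 = 27^1
Since the bases match, equate exponents: x - 6 = 1
So x = 1 - (-6) = 7

x = 7


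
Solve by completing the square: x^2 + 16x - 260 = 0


Start: x^2 + 16x - 260 = 0
Move constant: x^2 + 16x = 260
Half of 16 is 8, squared is 64
Add 64 to both sides: x^2 + 16x + 64 = 324
(x + 8)^2 = 324
x + 8 = ±18
x = -8 + 18 = 10 or x = -8 - 18 = -26

x = -26, x = 10


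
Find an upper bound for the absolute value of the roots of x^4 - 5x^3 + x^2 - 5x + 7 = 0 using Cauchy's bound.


Cauchy's bound: all roots r satisfy |r| <= 1 + max(|a_i/a_n|) for i = 0,...,n-1
where a_n is the leading coefficient.

Coefficients: [1, -5, 1, -5, 7]
Leading coefficient a_n = 1
Ratios |a_i/a_n|: 5, 1, 5, 7
Maximum ratio: 7
Cauchy's bound: |r| <= 1 + 7 = 8

Upper bound = 8


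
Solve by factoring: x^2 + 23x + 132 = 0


We need two numbers that multiply to 132 and add to 23.
Those numbers are 11 and 12 (since 11 * 12 = 132 and 11 + 12 = 23).
So x^2 + 23x + 132 = (x + 11)(x + 12) = 0
Setting each factor to zero: x = -11 or x = -12

x = -12, x = -11


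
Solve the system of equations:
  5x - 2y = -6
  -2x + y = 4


Using Cramer's rule:
Determinant D = (5)(1) - (-2)(-2) = 5 - 4 = 1
Dx = (-6)(1) - (4)(-2) = -6 + 8 = 2
Dy = (5)(4) - (-2)(-6) = 20 - 12 = 8
x = Dx/D = 2/1 = 2
y = Dy/D = 8/1 = 8

x = 2, y = 8


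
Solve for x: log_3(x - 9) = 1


Convert to exponential form: x - 9 = 3^1 = 3
x = 3 + 9 = 12
Check: log_3(12 - 9) = log_3(3) = log_3(3) = 1 ✓

x = 12


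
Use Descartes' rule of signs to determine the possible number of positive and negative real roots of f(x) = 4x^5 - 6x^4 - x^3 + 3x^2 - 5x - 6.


Descartes' rule of signs:

For positive roots, count sign changes in f(x) = 4x^5 - 6x^4 - x^3 + 3x^2 - 5x - 6:
Signs of coefficients: +, -, -, +, -, -
Number of sign changes: 3
Possible positive real roots: 3, 1

For negative roots, examine f(-x) = -4x^5 - 6x^4 + x^3 + 3x^2 + 5x - 6:
Signs of coefficients: -, -, +, +, +, -
Number of sign changes: 2
Possible negative real roots: 2, 0

Positive roots: 3 or 1; Negative roots: 2 or 0


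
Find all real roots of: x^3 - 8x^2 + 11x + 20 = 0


Let p(x) = x^3 - 8x^2 + 11x + 20. By the rational root theorem (leading coefficient 1), any rational root is an integer divisor of 20: try ±1, ±2, ... in turn.
Test x = 1: value = 24 ≠ 0.
Test x = -1: value = 0 ✓, so (x + 1) is a factor.
Synthetic division by (x + 1): bring down 1; 1(-1) - 8 = -9; (-9)(-1) + 11 = 20; 20(-1) + 20 = 0 → quotient x^2 - 9x + 20, remainder 0.
Solve the quadratic x^2 - 9x + 20 = 0: discriminant = (-9)^2 - 4(1)(20) = 81 - 80 = 1.
sqrt(1) = 1, so x = (9 ± 1)/2: x = 5 or x = 4.

x = -1, x = 4, x = 5


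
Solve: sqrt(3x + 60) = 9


Square both sides: 3x + 60 = 9^2 = 81
3x = 81 - 60 = 21
x = 7
Check: sqrt(3*7 + 60) = sqrt(81) = 9 ✓

x = 7


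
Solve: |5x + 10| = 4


An absolute value equation |expr| = 4 gives two cases:
Case 1: 5x + 10 = 4
  5x = -6, so x = -6/5
Case 2: 5x + 10 = -4
  5x = -14, so x = -14/5

x = -14/5, x = -6/5


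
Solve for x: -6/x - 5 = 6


Subtract -5 from both sides: -6/x = 11
Multiply both sides by x: -6 = 11 * x
Divide by 11: x = -6/11

x = -6/11


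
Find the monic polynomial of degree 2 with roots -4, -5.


A monic polynomial with roots -4, -5 is:
p(x) = (x + 4)(x + 5)
After multiplying by (x + 4): x + 4
After multiplying by (x + 5): x^2 + 9x + 20

x^2 + 9x + 20


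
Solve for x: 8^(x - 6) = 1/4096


Express both sides with the same base.
1/4096 = 8^(-4)
Since the bases match, equate exponents: x - 6 = -4
So x = -4 - (-6) = 2

x = 2


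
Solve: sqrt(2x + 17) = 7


Square both sides: 2x + 17 = 7^2 = 49
2x = 49 - 17 = 32
x = 16
Check: sqrt(2*16 + 17) = sqrt(49) = 7 ✓

x = 16


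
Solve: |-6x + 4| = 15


An absolute value equation |expr| = 15 gives two cases:
Case 1: -6x + 4 = 15
  -6x = 11, so x = -11/6
Case 2: -6x + 4 = -15
  -6x = -19, so x = 19/6

x = -11/6, x = 19/6


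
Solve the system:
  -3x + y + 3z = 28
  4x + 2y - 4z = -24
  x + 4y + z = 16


Using Cramer's rule. Expand each determinant along the first row.
D  = (-3)*[2*1 - (-4)*4] - 1*[4*1 - (-4)*1] + 3*[4*4 - 2*1]
  = (-3)*(18) - 1*(8) + 3*(14) = -20
Dx = 28*[2*1 - (-4)*4] - 1*[(-24)*1 - (-4)*16] + 3*[(-24)*4 - 2*16]
  = 28*(18) - 1*(40) + 3*(-128) = 80
Dy = (-3)*[(-24)*1 - (-4)*16] - 28*[4*1 - (-4)*1] + 3*[4*16 - (-24)*1]
  = (-3)*(40) - 28*(8) + 3*(88) = -80
Dz = (-3)*[2*16 - (-24)*4] - 1*[4*16 - (-24)*1] + 28*[4*4 - 2*1]
  = (-3)*(128) - 1*(88) + 28*(14) = -80
x = Dx/D = 80/-20 = -4, y = Dy/D = -80/-20 = 4, z = Dz/D = -80/-20 = 4
Check eq1: (-3)(-4) + (1)(4) + (3)(4) = 28 = 28 ✓
Check eq2: (4)(-4) + (2)(4) + (-4)(4) = -24 = -24 ✓
Check eq3: (1)(-4) + (4)(4) + (1)(4) = 16 = 16 ✓

x = -4, y = 4, z = 4


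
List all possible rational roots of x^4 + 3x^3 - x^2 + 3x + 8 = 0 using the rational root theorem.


Rational root theorem: possible roots are ±p/q where:
  p divides the constant term (8): p ∈ {1, 2, 4, 8}
  q divides the leading coefficient (1): q ∈ {1}

All possible rational roots: -8, -4, -2, -1, 1, 2, 4, 8

-8, -4, -2, -1, 1, 2, 4, 8


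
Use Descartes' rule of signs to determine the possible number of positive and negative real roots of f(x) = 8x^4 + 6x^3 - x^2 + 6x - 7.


Descartes' rule of signs:

For positive roots, count sign changes in f(x) = 8x^4 + 6x^3 - x^2 + 6x - 7:
Signs of coefficients: +, +, -, +, -
Number of sign changes: 3
Possible positive real roots: 3, 1

For negative roots, examine f(-x) = 8x^4 - 6x^3 - x^2 - 6x - 7:
Signs of coefficients: +, -, -, -, -
Number of sign changes: 1
Possible negative real roots: 1

Positive roots: 3 or 1; Negative roots: 1


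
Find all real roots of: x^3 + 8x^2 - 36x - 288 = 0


Let p(x) = x^3 + 8x^2 - 36x - 288. By the rational root theorem (leading coefficient 1), any rational root is an integer divisor of 288: try ±1, ±2, ... in turn.
Test x = 1: value = -315 ≠ 0.
Test x = -1: value = -245 ≠ 0.
Test x = 2: value = -320 ≠ 0.
Test x = -2: value = -192 ≠ 0.
Test x = 3: value = -297 ≠ 0.
Test x = -3: value = -135 ≠ 0.
Test x = 4: value = -240 ≠ 0.
Test x = -4: value = -80 ≠ 0.
Test x = 6: value = 0 ✓, so (x - 6) is a factor.
Synthetic division by (x - 6): bring down 1; 1(6) + 8 = 14; 14(6) - 36 = 48; 48(6) - 288 = 0 → quotient x^2 + 14x + 48, remainder 0.
Solve the quadratic x^2 + 14x + 48 = 0: discriminant = 14^2 - 4(1)(48) = 196 - 192 = 4.
sqrt(4) = 2, so x = (-14 ± 2)/2: x = -6 or x = -8.

x = -8, x = -6, x = 6


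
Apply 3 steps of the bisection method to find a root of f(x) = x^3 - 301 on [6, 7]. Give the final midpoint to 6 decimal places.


f(x) = x^3 - 301
f(6) = -85 < 0
f(7) = 42 > 0

Step 1: midpoint = (6.000000 + 7.000000)/2 = 6.500000
  f(6.500000) = -26.375000
  f(mid) < 0, so root is in [6.500000, 7.000000]

Step 2: midpoint = (6.500000 + 7.000000)/2 = 6.750000
  f(6.750000) = 6.546875
  f(mid) > 0, so root is in [6.500000, 6.750000]

Step 3: midpoint = (6.500000 + 6.750000)/2 = 6.625000
  f(6.625000) = -10.224609
  f(mid) < 0, so root is in [6.625000, 6.750000]

midpoint = 6.625000


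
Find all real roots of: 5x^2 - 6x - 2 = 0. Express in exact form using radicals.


Using the quadratic formula: x = (-b ± sqrt(b^2 - 4ac)) / (2a)
Here a = 5, b = -6, c = -2
Discriminant = b^2 - 4ac = (-6)^2 - 4(5)(-2) = 36 + 40 = 76
Since discriminant = 76 > 0, there are two real roots.
x = (6 ± 2*sqrt(19)) / 10
Simplifying: x = (3 ± sqrt(19)) / 5
Numerically: x ≈ 1.4718 or x ≈ -0.2718

x = (3 + sqrt(19)) / 5 or x = (3 - sqrt(19)) / 5


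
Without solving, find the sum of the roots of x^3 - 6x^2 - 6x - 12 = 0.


By Vieta's formulas for x^3 + bx^2 + cx + d = 0:
  r1 + r2 + r3 = -b/a = 6
  r1*r2 + r1*r3 + r2*r3 = c/a = -6
  r1*r2*r3 = -d/a = 12


Sum = 6


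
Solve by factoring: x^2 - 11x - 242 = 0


We need two numbers that multiply to -242 and add to -11.
Those numbers are 11 and -22 (since 11 * (-22) = -242 and 11 + (-22) = -11).
So x^2 - 11x - 242 = (x + 11)(x - 22) = 0
Setting each factor to zero: x = -11 or x = 22

x = -11, x = 22


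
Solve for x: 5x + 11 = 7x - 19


Starting with: 5x + 11 = 7x - 19
Move all x terms to left: (5 - 7)x = -19 - 11
Simplify: -2x = -30
Divide both sides by -2: x = 15

x = 15


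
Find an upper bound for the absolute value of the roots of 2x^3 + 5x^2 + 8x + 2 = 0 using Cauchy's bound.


Cauchy's bound: all roots r satisfy |r| <= 1 + max(|a_i/a_n|) for i = 0,...,n-1
where a_n is the leading coefficient.

Coefficients: [2, 5, 8, 2]
Leading coefficient a_n = 2
Ratios |a_i/a_n|: 5/2, 4, 1
Maximum ratio: 4
Cauchy's bound: |r| <= 1 + 4 = 5

Upper bound = 5


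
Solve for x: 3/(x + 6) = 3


Multiply both sides by (x + 6): 3 = 3(x + 6)
Distribute: 3 = 3x + 18
3x = 3 - 18 = -15
x = -5

x = -5


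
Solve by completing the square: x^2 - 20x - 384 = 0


Start: x^2 - 20x - 384 = 0
Move constant: x^2 - 20x = 384
Half of -20 is -10, squared is 100
Add 100 to both sides: x^2 - 20x + 100 = 484
(x - 10)^2 = 484
x - 10 = ±22
x = 10 + 22 = 32 or x = 10 - 22 = -12

x = -12, x = 32


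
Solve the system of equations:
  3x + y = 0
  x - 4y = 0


Using Cramer's rule:
Determinant D = (3)(-4) - (1)(1) = -12 - 1 = -13
Dx = (0)(-4) - (0)(1) = 0 - 0 = 0
Dy = (3)(0) - (1)(0) = 0 - 0 = 0
x = Dx/D = 0/-13 = 0
y = Dy/D = 0/-13 = 0

x = 0, y = 0


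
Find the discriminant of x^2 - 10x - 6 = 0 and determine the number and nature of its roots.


For ax^2 + bx + c = 0, discriminant D = b^2 - 4ac
Here a = 1, b = -10, c = -6
D = (-10)^2 - 4(1)(-6) = 100 + 24 = 124

D = 124 > 0 but not a perfect square
The equation has 2 distinct real irrational roots.

Discriminant = 124, 2 distinct real irrational roots


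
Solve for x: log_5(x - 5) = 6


Convert to exponential form: x - 5 = 5^6 = 15625
x = 15625 + 5 = 15630
Check: log_5(15630 - 5) = log_5(15625) = log_5(15625) = 6 ✓

x = 15630


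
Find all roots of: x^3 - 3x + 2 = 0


Let p(x) = x^3 - 3x + 2. By the rational root theorem (leading coefficient 1), any rational root is an integer divisor of 2: try ±1, ±2, ... in turn.
Test x = 1: value = 0 ✓, so (x - 1) is a factor.
Synthetic division by (x - 1): bring down 1; 1(1) + 0 = 1; 1(1) - 3 = -2; (-2)(1) + 2 = 0 → quotient x^2 + x - 2, remainder 0.
Solve the quadratic x^2 + x - 2 = 0: discriminant = 1^2 - 4(1)(-2) = 1 + 8 = 9.
sqrt(9) = 3, so x = (-1 ± 3)/2: x = 1 or x = -2.
Collecting all roots found:

x = -2, x = 1 (multiplicity 2)


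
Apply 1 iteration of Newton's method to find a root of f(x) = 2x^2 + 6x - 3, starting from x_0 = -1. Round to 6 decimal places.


Newton's method: x_(n+1) = x_n - f(x_n)/f'(x_n)
f(x) = 2x^2 + 6x - 3
f'(x) = 4x + 6

Iteration 1:
  f(-1.000000) = -7.000000
  f'(-1.000000) = 2.000000
  x_1 = -1.000000 - (-7.000000)/(2.000000) = 2.500000

x_1 = 2.500000


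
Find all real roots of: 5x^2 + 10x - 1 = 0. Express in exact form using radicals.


Using the quadratic formula: x = (-b ± sqrt(b^2 - 4ac)) / (2a)
Here a = 5, b = 10, c = -1
Discriminant = b^2 - 4ac = 10^2 - 4(5)(-1) = 100 + 20 = 120
Since discriminant = 120 > 0, there are two real roots.
x = (-10 ± 2*sqrt(30)) / 10
Simplifying: x = (-5 ± sqrt(30)) / 5
Numerically: x ≈ 0.0954 or x ≈ -2.0954

x = (-5 + sqrt(30)) / 5 or x = (-5 - sqrt(30)) / 5


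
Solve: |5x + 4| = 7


An absolute value equation |expr| = 7 gives two cases:
Case 1: 5x + 4 = 7
  5x = 3, so x = 3/5
Case 2: 5x + 4 = -7
  5x = -11, so x = -11/5

x = -11/5, x = 3/5


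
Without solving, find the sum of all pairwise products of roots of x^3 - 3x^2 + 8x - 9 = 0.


By Vieta's formulas for x^3 + bx^2 + cx + d = 0:
  r1 + r2 + r3 = -b/a = 3
  r1*r2 + r1*r3 + r2*r3 = c/a = 8
  r1*r2*r3 = -d/a = 9


Sum of pairwise products = 8


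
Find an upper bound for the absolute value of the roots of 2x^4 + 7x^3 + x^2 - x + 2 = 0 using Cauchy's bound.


Cauchy's bound: all roots r satisfy |r| <= 1 + max(|a_i/a_n|) for i = 0,...,n-1
where a_n is the leading coefficient.

Coefficients: [2, 7, 1, -1, 2]
Leading coefficient a_n = 2
Ratios |a_i/a_n|: 7/2, 1/2, 1/2, 1
Maximum ratio: 7/2
Cauchy's bound: |r| <= 1 + 7/2 = 9/2

Upper bound = 9/2


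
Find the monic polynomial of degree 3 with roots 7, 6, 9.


A monic polynomial with roots 7, 6, 9 is:
p(x) = (x - 7)(x - 6)(x - 9)
After multiplying by (x - 7): x - 7
After multiplying by (x - 6): x^2 - 13x + 42
After multiplying by (x - 9): x^3 - 22x^2 + 159x - 378

x^3 - 22x^2 + 159x - 378


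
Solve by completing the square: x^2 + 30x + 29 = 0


Start: x^2 + 30x + 29 = 0
Move constant: x^2 + 30x = -29
Half of 30 is 15, squared is 225
Add 225 to both sides: x^2 + 30x + 225 = 196
(x + 15)^2 = 196
x + 15 = ±14
x = -15 + 14 = -1 or x = -15 - 14 = -29

x = -29, x = -1


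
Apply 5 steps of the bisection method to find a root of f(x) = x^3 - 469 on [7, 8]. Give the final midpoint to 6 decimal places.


f(x) = x^3 - 469
f(7) = -126 < 0
f(8) = 43 > 0

Step 1: midpoint = (7.000000 + 8.000000)/2 = 7.500000
  f(7.500000) = -47.125000
  f(mid) < 0, so root is in [7.500000, 8.000000]

Step 2: midpoint = (7.500000 + 8.000000)/2 = 7.750000
  f(7.750000) = -3.515625
  f(mid) < 0, so root is in [7.750000, 8.000000]

Step 3: midpoint = (7.750000 + 8.000000)/2 = 7.875000
  f(7.875000) = 19.373047
  f(mid) > 0, so root is in [7.750000, 7.875000]

Step 4: midpoint = (7.750000 + 7.875000)/2 = 7.812500
  f(7.812500) = 7.837158
  f(mid) > 0, so root is in [7.750000, 7.812500]

Step 5: midpoint = (7.750000 + 7.812500)/2 = 7.781250
  f(7.781250) = 2.137970
  f(mid) > 0, so root is in [7.750000, 7.781250]

midpoint = 7.781250


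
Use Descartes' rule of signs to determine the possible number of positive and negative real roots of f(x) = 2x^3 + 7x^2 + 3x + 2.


Descartes' rule of signs:

For positive roots, count sign changes in f(x) = 2x^3 + 7x^2 + 3x + 2:
Signs of coefficients: +, +, +, +
Number of sign changes: 0
Possible positive real roots: 0

For negative roots, examine f(-x) = -2x^3 + 7x^2 - 3x + 2:
Signs of coefficients: -, +, -, +
Number of sign changes: 3
Possible negative real roots: 3, 1

Positive roots: 0; Negative roots: 3 or 1


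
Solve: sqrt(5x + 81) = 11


Square both sides: 5x + 81 = 11^2 = 121
5x = 121 - 81 = 40
x = 8
Check: sqrt(5*8 + 81) = sqrt(121) = 11 ✓

x = 8


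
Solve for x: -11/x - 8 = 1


Subtract -8 from both sides: -11/x = 9
Multiply both sides by x: -11 = 9 * x
Divide by 9: x = -11/9

x = -11/9


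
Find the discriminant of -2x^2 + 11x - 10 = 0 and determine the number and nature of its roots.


For ax^2 + bx + c = 0, discriminant D = b^2 - 4ac
Here a = -2, b = 11, c = -10
D = (11)^2 - 4(-2)(-10) = 121 - 80 = 41

D = 41 > 0 but not a perfect square
The equation has 2 distinct real irrational roots.

Discriminant = 41, 2 distinct real irrational roots


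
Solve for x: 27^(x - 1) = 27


Express both sides with the same base.
27 = 27^1
Since the bases match, equate exponents: x - 1 = 1
So x = 1 - (-1) = 2

x = 2


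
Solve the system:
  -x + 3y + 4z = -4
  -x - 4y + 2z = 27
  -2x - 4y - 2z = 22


Using Cramer's rule. Expand each determinant along the first row.
D  = (-1)*[(-4)*(-2) - 2*(-4)] - 3*[(-1)*(-2) - 2*(-2)] + 4*[(-1)*(-4) - (-4)*(-2)]
  = (-1)*(16) - 3*(6) + 4*(-4) = -50
Dx = (-4)*[(-4)*(-2) - 2*(-4)] - 3*[27*(-2) - 2*22] + 4*[27*(-4) - (-4)*22]
  = (-4)*(16) - 3*(-98) + 4*(-20) = 150
Dy = (-1)*[27*(-2) - 2*22] - (-4)*[(-1)*(-2) - 2*(-2)] + 4*[(-1)*22 - 27*(-2)]
  = (-1)*(-98) - (-4)*(6) + 4*(32) = 250
Dz = (-1)*[(-4)*22 - 27*(-4)] - 3*[(-1)*22 - 27*(-2)] + (-4)*[(-1)*(-4) - (-4)*(-2)]
  = (-1)*(20) - 3*(32) + (-4)*(-4) = -100
x = Dx/D = 150/-50 = -3, y = Dy/D = 250/-50 = -5, z = Dz/D = -100/-50 = 2
Check eq1: (-1)(-3) + (3)(-5) + (4)(2) = -4 = -4 ✓
Check eq2: (-1)(-3) + (-4)(-5) + (2)(2) = 27 = 27 ✓
Check eq3: (-2)(-3) + (-4)(-5) + (-2)(2) = 22 = 22 ✓

x = -3, y = -5, z = 2


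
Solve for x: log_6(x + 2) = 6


Convert to exponential form: x + 2 = 6^6 = 46656
x = 46656 - 2 = 46654
Check: log_6(46654 + 2) = log_6(46656) = log_6(46656) = 6 ✓

x = 46654


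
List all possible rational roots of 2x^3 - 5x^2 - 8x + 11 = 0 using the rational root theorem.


Rational root theorem: possible roots are ±p/q where:
  p divides the constant term (11): p ∈ {1, 11}
  q divides the leading coefficient (2): q ∈ {1, 2}

All possible rational roots: -11, -11/2, -1, -1/2, 1/2, 1, 11/2, 11

-11, -11/2, -1, -1/2, 1/2, 1, 11/2, 11


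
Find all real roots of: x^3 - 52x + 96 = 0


Let p(x) = x^3 - 52x + 96. By the rational root theorem (leading coefficient 1), any rational root is an integer divisor of 96: try ±1, ±2, ... in turn.
Test x = 1: value = 45 ≠ 0.
Test x = -1: value = 147 ≠ 0.
Test x = 2: value = 0 ✓, so (x - 2) is a factor.
Synthetic division by (x - 2): bring down 1; 1(2) + 0 = 2; 2(2) - 52 = -48; (-48)(2) + 96 = 0 → quotient x^2 + 2x - 48, remainder 0.
Solve the quadratic x^2 + 2x - 48 = 0: discriminant = 2^2 - 4(1)(-48) = 4 + 192 = 196.
sqrt(196) = 14, so x = (-2 ± 14)/2: x = 6 or x = -8.

x = -8, x = 2, x = 6


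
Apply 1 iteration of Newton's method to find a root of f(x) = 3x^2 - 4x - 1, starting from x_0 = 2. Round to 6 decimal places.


Newton's method: x_(n+1) = x_n - f(x_n)/f'(x_n)
f(x) = 3x^2 - 4x - 1
f'(x) = 6x - 4

Iteration 1:
  f(2.000000) = 3.000000
  f'(2.000000) = 8.000000
  x_1 = 2.000000 - (3.000000)/(8.000000) = 1.625000

x_1 = 1.625000


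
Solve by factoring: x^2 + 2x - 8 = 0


We need two numbers that multiply to -8 and add to 2.
Those numbers are -2 and 4 (since (-2) * 4 = -8 and (-2) + 4 = 2).
So x^2 + 2x - 8 = (x - 2)(x + 4) = 0
Setting each factor to zero: x = 2 or x = -4

x = -4, x = 2


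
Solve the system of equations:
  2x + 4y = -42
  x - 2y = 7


Using Cramer's rule:
Determinant D = (2)(-2) - (1)(4) = -4 - 4 = -8
Dx = (-42)(-2) - (7)(4) = 84 - 28 = 56
Dy = (2)(7) - (1)(-42) = 14 + 42 = 56
x = Dx/D = 56/-8 = -7
y = Dy/D = 56/-8 = -7

x = -7, y = -7


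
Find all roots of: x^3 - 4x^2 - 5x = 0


The constant term is 0, so x = 0 is a root. Factor out x:
  x^2 - 4x - 5 = 0
Solve the quadratic x^2 - 4x - 5 = 0: discriminant = (-4)^2 - 4(1)(-5) = 16 + 20 = 36.
sqrt(36) = 6, so x = (4 ± 6)/2: x = 5 or x = -1.
Collecting all roots found:

x = -1, x = 0, x = 5


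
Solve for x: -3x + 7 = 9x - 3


Starting with: -3x + 7 = 9x - 3
Move all x terms to left: (-3 - 9)x = -3 - 7
Simplify: -12x = -10
Divide both sides by -12: x = 5/6

x = 5/6


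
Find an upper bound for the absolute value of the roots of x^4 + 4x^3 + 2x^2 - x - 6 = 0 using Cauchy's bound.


Cauchy's bound: all roots r satisfy |r| <= 1 + max(|a_i/a_n|) for i = 0,...,n-1
where a_n is the leading coefficient.

Coefficients: [1, 4, 2, -1, -6]
Leading coefficient a_n = 1
Ratios |a_i/a_n|: 4, 2, 1, 6
Maximum ratio: 6
Cauchy's bound: |r| <= 1 + 6 = 7

Upper bound = 7


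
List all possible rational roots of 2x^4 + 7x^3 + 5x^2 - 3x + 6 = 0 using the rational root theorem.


Rational root theorem: possible roots are ±p/q where:
  p divides the constant term (6): p ∈ {1, 2, 3, 6}
  q divides the leading coefficient (2): q ∈ {1, 2}

All possible rational roots: -6, -3, -2, -3/2, -1, -1/2, 1/2, 1, 3/2, 2, 3, 6

-6, -3, -2, -3/2, -1, -1/2, 1/2, 1, 3/2, 2, 3, 6


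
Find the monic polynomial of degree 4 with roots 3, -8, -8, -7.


A monic polynomial with roots 3, -8, -8, -7 is:
p(x) = (x - 3)(x + 8)(x + 8)(x + 7)
After multiplying by (x - 3): x - 3
After multiplying by (x + 8): x^2 + 5x - 24
After multiplying by (x + 8): x^3 + 13x^2 + 16x - 192
After multiplying by (x + 7): x^4 + 20x^3 + 107x^2 - 80x - 1344

x^4 + 20x^3 + 107x^2 - 80x - 1344


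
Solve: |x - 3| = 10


An absolute value equation |expr| = 10 gives two cases:
Case 1: x - 3 = 10
  x = 13, so x = 13
Case 2: x - 3 = -10
  x = -7, so x = -7

x = -7, x = 13


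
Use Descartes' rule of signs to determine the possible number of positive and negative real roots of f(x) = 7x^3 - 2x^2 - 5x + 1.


Descartes' rule of signs:

For positive roots, count sign changes in f(x) = 7x^3 - 2x^2 - 5x + 1:
Signs of coefficients: +, -, -, +
Number of sign changes: 2
Possible positive real roots: 2, 0

For negative roots, examine f(-x) = -7x^3 - 2x^2 + 5x + 1:
Signs of coefficients: -, -, +, +
Number of sign changes: 1
Possible negative real roots: 1

Positive roots: 2 or 0; Negative roots: 1
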